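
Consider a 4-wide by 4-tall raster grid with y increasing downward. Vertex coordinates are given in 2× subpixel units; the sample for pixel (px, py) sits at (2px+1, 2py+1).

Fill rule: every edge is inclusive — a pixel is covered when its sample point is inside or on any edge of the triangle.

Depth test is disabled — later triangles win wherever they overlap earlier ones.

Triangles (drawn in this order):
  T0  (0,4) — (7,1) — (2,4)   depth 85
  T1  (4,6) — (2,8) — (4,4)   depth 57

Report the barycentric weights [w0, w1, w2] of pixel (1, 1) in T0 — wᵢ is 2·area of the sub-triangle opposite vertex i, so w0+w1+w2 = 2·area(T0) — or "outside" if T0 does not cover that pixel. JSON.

T0:
  2·area = 6
  edge (0, 4)→(7, 1): d=(7,-3) inclusive
  edge (7, 1)→(2, 4): d=(-5,3) inclusive
  edge (2, 4)→(0, 4): d=(-2,0) inclusive
    (3,0)@(7, 1): e=[0,0,6] → █  [on edge]
    (1,1)@(3, 3): e=[2,2,2] → █
    (2,1)@(5, 3): e=[8,-4,2] → ·
    (3,1)@(7, 3): e=[14,-10,2] → ·
    (1,2)@(3, 5): e=[16,-8,-2] → ·
  covered (2 px):
    · · · █
    · █ · ·
    · · · ·
    · · · ·
T1:
  2·area = 4
  edge (4, 6)→(2, 8): d=(-2,2) inclusive
  edge (2, 8)→(4, 4): d=(2,-4) inclusive
  edge (4, 4)→(4, 6): d=(0,2) inclusive
    (3,1)@(7, 3): e=[0,10,-6] → ·  [on edge]
    (2,2)@(5, 5): e=[0,6,-2] → ·  [on edge]
    (1,3)@(3, 7): e=[0,2,2] → █  [on edge]
    (2,3)@(5, 7): e=[-4,10,-2] → ·
  covered (1 px):
    · · · ·
    · · · ·
    · · · ·
    · █ · ·

Answer: [2,2,2]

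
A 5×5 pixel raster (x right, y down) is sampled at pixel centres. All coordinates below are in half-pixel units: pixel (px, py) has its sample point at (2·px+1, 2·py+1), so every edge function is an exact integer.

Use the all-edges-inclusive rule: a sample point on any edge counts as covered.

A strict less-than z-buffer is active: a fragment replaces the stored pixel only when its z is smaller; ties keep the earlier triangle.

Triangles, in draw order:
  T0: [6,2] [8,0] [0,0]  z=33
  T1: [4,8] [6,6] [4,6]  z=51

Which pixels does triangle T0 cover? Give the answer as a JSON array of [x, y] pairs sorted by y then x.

T0:
  2·area = 16  (B↔C swapped to make it positive)
  edge (6, 2)→(0, 0): d=(-6,-2) inclusive
  edge (0, 0)→(8, 0): d=(8,0) inclusive
  edge (8, 0)→(6, 2): d=(-2,2) inclusive
    (1,0)@(3, 1): e=[0,8,8] → #  [on edge]
    (2,0)@(5, 1): e=[4,8,4] → #
    (3,0)@(7, 1): e=[8,8,0] → #  [on edge]
    (4,0)@(9, 1): e=[12,8,-4] → ·
    (1,1)@(3, 3): e=[-12,24,4] → ·
    (2,1)@(5, 3): e=[-8,24,0] → ·  [on edge]
    (3,1)@(7, 3): e=[-4,24,-4] → ·
    (4,1)@(9, 3): e=[0,24,-8] → ·  [on edge]
    (1,2)@(3, 5): e=[-24,40,0] → ·  [on edge]
    (0,3)@(1, 7): e=[-40,56,0] → ·  [on edge]
  covered (3 px):
    · # # # ·
    · · · · ·
    · · · · ·
    · · · · ·
    · · · · ·
T1:
  2·area = 4  (B↔C swapped to make it positive)
  edge (4, 8)→(4, 6): d=(0,-2) inclusive
  edge (4, 6)→(6, 6): d=(2,0) inclusive
  edge (6, 6)→(4, 8): d=(-2,2) inclusive
    (4,1)@(9, 3): e=[10,-6,0] → ·  [on edge]
    (3,2)@(7, 5): e=[6,-2,0] → ·  [on edge]
    (2,3)@(5, 7): e=[2,2,0] → #  [on edge]
    (3,3)@(7, 7): e=[6,2,-4] → ·
    (1,4)@(3, 9): e=[-2,6,0] → ·  [on edge]
    (2,4)@(5, 9): e=[2,6,-4] → ·
  covered (1 px):
    · · · · ·
    · · · · ·
    · · · · ·
    · · # · ·
    · · · · ·

Final: [[1,0],[2,0],[3,0]]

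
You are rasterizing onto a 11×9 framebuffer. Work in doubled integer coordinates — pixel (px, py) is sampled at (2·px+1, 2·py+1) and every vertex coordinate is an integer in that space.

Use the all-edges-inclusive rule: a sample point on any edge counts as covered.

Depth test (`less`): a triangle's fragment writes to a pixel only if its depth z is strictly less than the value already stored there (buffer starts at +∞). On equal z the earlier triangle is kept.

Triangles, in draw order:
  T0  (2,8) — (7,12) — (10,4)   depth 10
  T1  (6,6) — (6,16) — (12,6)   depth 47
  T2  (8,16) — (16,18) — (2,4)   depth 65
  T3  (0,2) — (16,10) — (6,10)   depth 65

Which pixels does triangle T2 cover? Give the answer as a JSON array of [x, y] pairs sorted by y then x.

T0:
  2·area = 52  (B↔C swapped to make it positive)
  edge (2, 8)→(10, 4): d=(8,-4) inclusive
  edge (10, 4)→(7, 12): d=(-3,8) inclusive
  edge (7, 12)→(2, 8): d=(-5,-4) inclusive
    (4,2)@(9, 5): e=[4,5,43] → █
    (5,2)@(11, 5): e=[12,-11,51] → ·
    (2,3)@(5, 7): e=[4,31,17] → █
    (3,3)@(7, 7): e=[12,15,25] → █
    (4,3)@(9, 7): e=[20,-1,33] → ·
    (2,4)@(5, 9): e=[20,25,7] → █
    (4,4)@(9, 9): e=[36,-7,23] → ·
    (2,5)@(5, 11): e=[36,19,-3] → ·
    (3,5)@(7, 11): e=[44,3,5] → █
    (4,5)@(9, 11): e=[52,-13,13] → ·
    (3,6)@(7, 13): e=[60,-3,-5] → ·
  covered (6 px):
    · · · · · · · · · · ·
    · · · · · · · · · · ·
    · · · · █ · · · · · ·
    · · █ █ · · · · · · ·
    · · █ █ · · · · · · ·
    · · · █ · · · · · · ·
    · · · · · · · · · · ·
    · · · · · · · · · · ·
    · · · · · · · · · · ·
T1:
  2·area = 60  (B↔C swapped to make it positive)
  edge (6, 6)→(12, 6): d=(6,0) inclusive
  edge (12, 6)→(6, 16): d=(-6,10) inclusive
  edge (6, 16)→(6, 6): d=(0,-10) inclusive
    (7,0)@(15, 1): e=[-30,0,90] → ·  [on edge]
    (3,3)@(7, 7): e=[6,44,10] → █
    (4,3)@(9, 7): e=[6,24,30] → █
    (5,3)@(11, 7): e=[6,4,50] → █
    (6,3)@(13, 7): e=[6,-16,70] → ·
    (3,4)@(7, 9): e=[18,32,10] → █
    (5,4)@(11, 9): e=[18,-8,50] → ·
    (3,5)@(7, 11): e=[30,20,10] → █
    (4,5)@(9, 11): e=[30,0,30] → █  [on edge]
    (5,5)@(11, 11): e=[30,-20,50] → ·
    (3,6)@(7, 13): e=[42,8,10] → █
    (4,6)@(9, 13): e=[42,-12,30] → ·
  covered (8 px):
    · · · · · · · · · · ·
    · · · · · · · · · · ·
    · · · · · · · · · · ·
    · · · █ █ █ · · · · ·
    · · · █ █ · · · · · ·
    · · · █ █ · · · · · ·
    · · · █ · · · · · · ·
    · · · · · · · · · · ·
    · · · · · · · · · · ·
T2:
  2·area = 84  (B↔C swapped to make it positive)
  edge (8, 16)→(2, 4): d=(-6,-12) inclusive
  edge (2, 4)→(16, 18): d=(14,14) inclusive
  edge (16, 18)→(8, 16): d=(-8,-2) inclusive
    (0,1)@(1, 3): e=[-6,0,90] → ·  [on edge]
    (1,2)@(3, 5): e=[6,0,78] → █  [on edge]
    (2,2)@(5, 5): e=[30,-28,82] → ·
    (1,3)@(3, 7): e=[-6,28,62] → ·
    (2,3)@(5, 7): e=[18,0,66] → █  [on edge]
    (3,3)@(7, 7): e=[42,-28,70] → ·
    (2,4)@(5, 9): e=[6,28,50] → █
    (3,4)@(7, 9): e=[30,0,54] → █  [on edge]
    (4,4)@(9, 9): e=[54,-28,58] → ·
    (2,5)@(5, 11): e=[-6,56,34] → ·
    (3,5)@(7, 11): e=[18,28,38] → █
    (4,5)@(9, 11): e=[42,0,42] → █  [on edge]
    (5,6)@(11, 13): e=[54,0,30] → █  [on edge]
    (6,7)@(13, 15): e=[66,0,18] → █  [on edge]
    (7,8)@(15, 17): e=[78,0,6] → █  [on edge]
  covered (14 px):
    · · · · · · · · · · ·
    · · · · · · · · · · ·
    · █ · · · · · · · · ·
    · · █ · · · · · · · ·
    · · █ █ · · · · · · ·
    · · · █ █ · · · · · ·
    · · · █ █ █ · · · · ·
    · · · · █ █ █ · · · ·
    · · · · · · █ █ · · ·
T3:
  2·area = 80
  edge (0, 2)→(16, 10): d=(16,8) inclusive
  edge (16, 10)→(6, 10): d=(-10,0) inclusive
  edge (6, 10)→(0, 2): d=(-6,-8) inclusive
    (0,1)@(1, 3): e=[8,70,2] → █
    (1,1)@(3, 3): e=[-8,70,18] → ·
    (0,2)@(1, 5): e=[40,50,-10] → ·
    (1,2)@(3, 5): e=[24,50,6] → █
    (2,2)@(5, 5): e=[8,50,22] → █
    (3,2)@(7, 5): e=[-8,50,38] → ·
    (1,3)@(3, 7): e=[56,30,-6] → ·
    (2,3)@(5, 7): e=[40,30,10] → █
    (3,3)@(7, 7): e=[24,30,26] → █
    (4,3)@(9, 7): e=[8,30,42] → █
    (5,3)@(11, 7): e=[-8,30,58] → ·
    (2,4)@(5, 9): e=[72,10,-2] → ·
  covered (10 px):
    · · · · · · · · · · ·
    █ · · · · · · · · · ·
    · █ █ · · · · · · · ·
    · · █ █ █ · · · · · ·
    · · · █ █ █ █ · · · ·
    · · · · · · · · · · ·
    · · · · · · · · · · ·
    · · · · · · · · · · ·
    · · · · · · · · · · ·

Final: [[1,2],[2,3],[2,4],[3,4],[3,5],[4,5],[3,6],[4,6],[5,6],[4,7],[5,7],[6,7],[6,8],[7,8]]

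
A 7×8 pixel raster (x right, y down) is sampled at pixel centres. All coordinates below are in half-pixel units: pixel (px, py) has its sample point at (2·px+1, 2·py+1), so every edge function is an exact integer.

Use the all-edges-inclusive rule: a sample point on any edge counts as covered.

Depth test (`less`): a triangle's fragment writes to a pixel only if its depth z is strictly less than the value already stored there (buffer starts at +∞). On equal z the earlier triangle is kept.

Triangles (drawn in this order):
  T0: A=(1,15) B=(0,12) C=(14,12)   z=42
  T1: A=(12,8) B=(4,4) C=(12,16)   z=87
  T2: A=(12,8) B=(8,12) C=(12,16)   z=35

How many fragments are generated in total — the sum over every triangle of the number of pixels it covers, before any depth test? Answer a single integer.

T0:
  2·area = 42
  edge (1, 15)→(0, 12): d=(-1,-3) inclusive
  edge (0, 12)→(14, 12): d=(14,0) inclusive
  edge (14, 12)→(1, 15): d=(-13,3) inclusive
    (0,6)@(1, 13): e=[2,14,26] → #
    (1,6)@(3, 13): e=[8,14,20] → #
    (2,6)@(5, 13): e=[14,14,14] → #
    (3,6)@(7, 13): e=[20,14,8] → #
    (4,6)@(9, 13): e=[26,14,2] → #
    (5,6)@(11, 13): e=[32,14,-4] → ·
    (0,7)@(1, 15): e=[0,42,0] → #  [on edge]
    (1,7)@(3, 15): e=[6,42,-6] → ·
    (2,7)@(5, 15): e=[12,42,-12] → ·
    (3,7)@(7, 15): e=[18,42,-18] → ·
    (4,7)@(9, 15): e=[24,42,-24] → ·
  covered (6 px):
    · · · · · · ·
    · · · · · · ·
    · · · · · · ·
    · · · · · · ·
    · · · · · · ·
    · · · · · · ·
    # # # # # · ·
    # · · · · · ·
T1:
  2·area = 64  (B↔C swapped to make it positive)
  edge (12, 8)→(12, 16): d=(0,8) inclusive
  edge (12, 16)→(4, 4): d=(-8,-12) inclusive
  edge (4, 4)→(12, 8): d=(8,4) inclusive
    (2,2)@(5, 5): e=[56,4,4] → #
    (3,2)@(7, 5): e=[40,28,-4] → ·
    (2,3)@(5, 7): e=[56,-12,20] → ·
    (3,3)@(7, 7): e=[40,12,12] → #
    (4,3)@(9, 7): e=[24,36,4] → #
    (5,3)@(11, 7): e=[8,60,-4] → ·
    (3,4)@(7, 9): e=[40,-4,28] → ·
    (4,4)@(9, 9): e=[24,20,20] → #
    (5,4)@(11, 9): e=[8,44,12] → #
    (6,4)@(13, 9): e=[-8,68,4] → ·
    (4,5)@(9, 11): e=[24,4,36] → #
    (6,5)@(13, 11): e=[-8,52,20] → ·
  covered (8 px):
    · · · · · · ·
    · · · · · · ·
    · · # · · · ·
    · · · # # · ·
    · · · · # # ·
    · · · · # # ·
    · · · · · # ·
    · · · · · · ·
T2:
  2·area = 32  (B↔C swapped to make it positive)
  edge (12, 8)→(12, 16): d=(0,8) inclusive
  edge (12, 16)→(8, 12): d=(-4,-4) inclusive
  edge (8, 12)→(12, 8): d=(4,-4) inclusive
    (0,2)@(1, 5): e=[88,0,-56] → ·  [on edge]
    (1,3)@(3, 7): e=[72,0,-40] → ·  [on edge]
    (6,3)@(13, 7): e=[-8,40,0] → ·  [on edge]
    (2,4)@(5, 9): e=[56,0,-24] → ·  [on edge]
    (5,4)@(11, 9): e=[8,24,0] → #  [on edge]
    (6,4)@(13, 9): e=[-8,32,8] → ·
    (3,5)@(7, 11): e=[40,0,-8] → ·  [on edge]
    (4,5)@(9, 11): e=[24,8,0] → #  [on edge]
    (6,5)@(13, 11): e=[-8,24,16] → ·
    (3,6)@(7, 13): e=[40,-8,0] → ·  [on edge]
    (4,6)@(9, 13): e=[24,0,8] → #  [on edge]
    (6,6)@(13, 13): e=[-8,16,24] → ·
    (2,7)@(5, 15): e=[56,-24,0] → ·  [on edge]
    (5,7)@(11, 15): e=[8,0,24] → #  [on edge]
  covered (6 px):
    · · · · · · ·
    · · · · · · ·
    · · · · · · ·
    · · · · · · ·
    · · · · · # ·
    · · · · # # ·
    · · · · # # ·
    · · · · · # ·

Answer: 20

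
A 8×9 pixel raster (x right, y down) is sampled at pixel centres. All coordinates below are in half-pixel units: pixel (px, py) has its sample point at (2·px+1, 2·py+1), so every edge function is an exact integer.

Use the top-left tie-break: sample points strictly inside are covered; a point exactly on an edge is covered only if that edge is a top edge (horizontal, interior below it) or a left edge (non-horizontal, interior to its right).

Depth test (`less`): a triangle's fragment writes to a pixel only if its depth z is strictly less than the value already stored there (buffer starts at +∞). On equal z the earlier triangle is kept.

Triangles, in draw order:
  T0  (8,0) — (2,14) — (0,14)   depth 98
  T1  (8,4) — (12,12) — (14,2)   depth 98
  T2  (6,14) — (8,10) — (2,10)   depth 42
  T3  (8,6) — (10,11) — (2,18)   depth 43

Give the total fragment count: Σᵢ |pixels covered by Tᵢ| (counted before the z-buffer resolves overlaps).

T0:
  2·area = 28
  edge (8, 0)→(2, 14): d=(-6,14) right/bottom  bias=-1
  edge (2, 14)→(0, 14): d=(-2,0) right/bottom  bias=-1
  edge (0, 14)→(8, 0): d=(8,-14) top-left  bias=+0
    (2,3)@(5, 7): e=[0,14,14] → ·  [on edge]
    (1,4)@(3, 9): e=[16,10,2] → █
    (2,4)@(5, 9): e=[-12,10,30] → ·
    (1,5)@(3, 11): e=[4,6,18] → █
    (2,5)@(5, 11): e=[-24,6,46] → ·
    (0,6)@(1, 13): e=[20,2,6] → █
    (1,6)@(3, 13): e=[-8,2,34] → ·
    (0,7)@(1, 15): e=[8,-2,22] → ·
  covered (3 px):
    · · · · · · · ·
    · · · · · · · ·
    · · · · · · · ·
    · · · · · · · ·
    · █ · · · · · ·
    · █ · · · · · ·
    █ · · · · · · ·
    · · · · · · · ·
    · · · · · · · ·
T1:
  2·area = 56  (B↔C swapped to make it positive)
  edge (8, 4)→(14, 2): d=(6,-2) top-left  bias=+0
  edge (14, 2)→(12, 12): d=(-2,10) right/bottom  bias=-1
  edge (12, 12)→(8, 4): d=(-4,-8) top-left  bias=+0
    (5,1)@(11, 3): e=[0,28,28] → █  [on edge]
    (6,1)@(13, 3): e=[4,8,44] → █
    (7,1)@(15, 3): e=[8,-12,60] → ·
    (2,2)@(5, 5): e=[0,84,-28] → ·  [on edge]
    (4,2)@(9, 5): e=[8,44,4] → █
    (7,2)@(15, 5): e=[20,-16,52] → ·
    (4,3)@(9, 7): e=[20,40,-4] → ·
    (5,3)@(11, 7): e=[24,20,12] → █
    (6,3)@(13, 7): e=[28,0,28] → ·  [on edge]
    (5,4)@(11, 9): e=[36,16,4] → █
    (6,4)@(13, 9): e=[40,-4,20] → ·
    (5,5)@(11, 11): e=[48,12,-4] → ·
    (5,8)@(11, 17): e=[84,0,-28] → ·  [on edge]
  covered (7 px):
    · · · · · · · ·
    · · · · · █ █ ·
    · · · · █ █ █ ·
    · · · · · █ · ·
    · · · · · █ · ·
    · · · · · · · ·
    · · · · · · · ·
    · · · · · · · ·
    · · · · · · · ·
T2:
  2·area = 24  (B↔C swapped to make it positive)
  edge (6, 14)→(2, 10): d=(-4,-4) top-left  bias=+0
  edge (2, 10)→(8, 10): d=(6,0) top-left  bias=+0
  edge (8, 10)→(6, 14): d=(-2,4) right/bottom  bias=-1
    (0,4)@(1, 9): e=[0,-6,30] → ·  [on edge]
    (1,5)@(3, 11): e=[0,6,18] → █  [on edge]
    (2,5)@(5, 11): e=[8,6,10] → █
    (3,5)@(7, 11): e=[16,6,2] → █
    (4,5)@(9, 11): e=[24,6,-6] → ·
    (1,6)@(3, 13): e=[-8,18,14] → ·
    (2,6)@(5, 13): e=[0,18,6] → █  [on edge]
    (3,6)@(7, 13): e=[8,18,-2] → ·
    (2,7)@(5, 15): e=[-8,30,2] → ·
    (3,7)@(7, 15): e=[0,30,-6] → ·  [on edge]
    (4,8)@(9, 17): e=[0,42,-18] → ·  [on edge]
  covered (4 px):
    · · · · · · · ·
    · · · · · · · ·
    · · · · · · · ·
    · · · · · · · ·
    · · · · · · · ·
    · █ █ █ · · · ·
    · · █ · · · · ·
    · · · · · · · ·
    · · · · · · · ·
T3:
  2·area = 54
  edge (8, 6)→(10, 11): d=(2,5) right/bottom  bias=-1
  edge (10, 11)→(2, 18): d=(-8,7) right/bottom  bias=-1
  edge (2, 18)→(8, 6): d=(6,-12) top-left  bias=+0
    (3,4)@(7, 9): e=[11,37,6] → █
    (4,4)@(9, 9): e=[1,23,30] → █
    (5,4)@(11, 9): e=[-9,9,54] → ·
    (3,5)@(7, 11): e=[15,21,18] → █
    (5,5)@(11, 11): e=[-5,-7,66] → ·
    (2,6)@(5, 13): e=[29,19,6] → █
    (4,6)@(9, 13): e=[9,-9,54] → ·
    (2,7)@(5, 15): e=[33,3,18] → █
    (3,7)@(7, 15): e=[23,-11,42] → ·
    (1,8)@(3, 17): e=[47,1,6] → █
    (2,8)@(5, 17): e=[37,-13,30] → ·
  covered (8 px):
    · · · · · · · ·
    · · · · · · · ·
    · · · · · · · ·
    · · · · · · · ·
    · · · █ █ · · ·
    · · · █ █ · · ·
    · · █ █ · · · ·
    · · █ · · · · ·
    · █ · · · · · ·

Answer: 22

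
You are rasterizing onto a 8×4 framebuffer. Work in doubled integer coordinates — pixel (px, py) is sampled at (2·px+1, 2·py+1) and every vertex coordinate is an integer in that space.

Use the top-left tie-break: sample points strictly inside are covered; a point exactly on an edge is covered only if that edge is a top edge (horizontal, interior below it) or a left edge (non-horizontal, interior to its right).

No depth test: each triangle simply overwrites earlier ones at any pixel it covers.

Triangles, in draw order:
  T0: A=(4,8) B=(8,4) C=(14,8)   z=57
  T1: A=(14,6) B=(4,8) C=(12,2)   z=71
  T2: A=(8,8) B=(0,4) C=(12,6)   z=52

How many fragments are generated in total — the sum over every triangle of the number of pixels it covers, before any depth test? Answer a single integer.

T0:
  2·area = 40
  edge (4, 8)→(8, 4): d=(4,-4) top-left  bias=+0
  edge (8, 4)→(14, 8): d=(6,4) right/bottom  bias=-1
  edge (14, 8)→(4, 8): d=(-10,0) right/bottom  bias=-1
    (5,0)@(11, 1): e=[0,-30,70] → ·  [on edge]
    (4,1)@(9, 3): e=[0,-10,50] → ·  [on edge]
    (3,2)@(7, 5): e=[0,10,30] → █  [on edge]
    (4,2)@(9, 5): e=[8,2,30] → █
    (5,2)@(11, 5): e=[16,-6,30] → ·
    (2,3)@(5, 7): e=[0,30,10] → █  [on edge]
    (5,3)@(11, 7): e=[24,6,10] → █
    (6,3)@(13, 7): e=[32,-2,10] → ·
  covered (6 px):
    · · · · · · · ·
    · · · · · · · ·
    · · · █ █ · · ·
    · · █ █ █ █ · ·
T1:
  2·area = 44
  edge (14, 6)→(4, 8): d=(-10,2) right/bottom  bias=-1
  edge (4, 8)→(12, 2): d=(8,-6) top-left  bias=+0
  edge (12, 2)→(14, 6): d=(2,4) right/bottom  bias=-1
    (5,1)@(11, 3): e=[36,2,6] → █
    (6,1)@(13, 3): e=[32,14,-2] → ·
    (4,2)@(9, 5): e=[20,6,18] → █
    (6,2)@(13, 5): e=[12,30,2] → █
    (7,2)@(15, 5): e=[8,42,-6] → ·
    (3,3)@(7, 7): e=[4,10,30] → █
    (4,3)@(9, 7): e=[0,22,22] → ·  [on edge]
    (5,3)@(11, 7): e=[-4,34,14] → ·
    (6,3)@(13, 7): e=[-8,46,6] → ·
  covered (5 px):
    · · · · · · · ·
    · · · · · █ · ·
    · · · · █ █ █ ·
    · · · █ · · · ·
T2:
  2·area = 32
  edge (8, 8)→(0, 4): d=(-8,-4) top-left  bias=+0
  edge (0, 4)→(12, 6): d=(12,2) right/bottom  bias=-1
  edge (12, 6)→(8, 8): d=(-4,2) right/bottom  bias=-1
    (1,2)@(3, 5): e=[4,6,22] → █
    (2,2)@(5, 5): e=[12,2,18] → █
    (3,2)@(7, 5): e=[20,-2,14] → ·
    (1,3)@(3, 7): e=[-12,30,14] → ·
    (2,3)@(5, 7): e=[-4,26,10] → ·
    (3,3)@(7, 7): e=[4,22,6] → █
    (4,3)@(9, 7): e=[12,18,2] → █
    (5,3)@(11, 7): e=[20,14,-2] → ·
  covered (4 px):
    · · · · · · · ·
    · · · · · · · ·
    · █ █ · · · · ·
    · · · █ █ · · ·

Final: 15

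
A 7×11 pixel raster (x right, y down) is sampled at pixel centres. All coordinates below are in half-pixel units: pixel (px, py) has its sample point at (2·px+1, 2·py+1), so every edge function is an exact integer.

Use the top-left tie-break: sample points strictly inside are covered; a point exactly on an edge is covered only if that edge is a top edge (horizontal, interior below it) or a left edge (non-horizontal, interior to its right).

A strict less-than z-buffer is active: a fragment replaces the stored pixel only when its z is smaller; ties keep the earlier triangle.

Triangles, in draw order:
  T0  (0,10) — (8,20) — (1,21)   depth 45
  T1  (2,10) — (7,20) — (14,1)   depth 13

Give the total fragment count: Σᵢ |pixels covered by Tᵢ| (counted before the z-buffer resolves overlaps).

T0:
  2·area = 78
  edge (0, 10)→(8, 20): d=(8,10) right/bottom  bias=-1
  edge (8, 20)→(1, 21): d=(-7,1) right/bottom  bias=-1
  edge (1, 21)→(0, 10): d=(-1,-11) top-left  bias=+0
    (0,6)@(1, 13): e=[14,56,8] → X
    (1,6)@(3, 13): e=[-6,54,30] → .
    (0,7)@(1, 15): e=[30,42,6] → X
    (1,7)@(3, 15): e=[10,40,28] → X
    (2,7)@(5, 15): e=[-10,38,50] → .
    (0,8)@(1, 17): e=[46,28,4] → X
    (2,8)@(5, 17): e=[6,24,48] → X
    (3,8)@(7, 17): e=[-14,22,70] → .
    (0,9)@(1, 19): e=[62,14,2] → X
    (3,9)@(7, 19): e=[2,8,68] → X
    (4,9)@(9, 19): e=[-18,6,90] → .
    (0,10)@(1, 21): e=[78,0,0] → .  [on edge]
  covered (10 px):
    . . . . . . .
    . . . . . . .
    . . . . . . .
    . . . . . . .
    . . . . . . .
    . . . . . . .
    X . . . . . .
    X X . . . . .
    X X X . . . .
    X X X X . . .
    . . . . . . .
T1:
  2·area = 165  (B↔C swapped to make it positive)
  edge (2, 10)→(14, 1): d=(12,-9) top-left  bias=+0
  edge (14, 1)→(7, 20): d=(-7,19) right/bottom  bias=-1
  edge (7, 20)→(2, 10): d=(-5,-10) top-left  bias=+0
    (6,1)@(13, 3): e=[15,5,145] → X
    (4,2)@(9, 5): e=[3,67,95] → X
    (5,2)@(11, 5): e=[21,29,115] → X
    (6,2)@(13, 5): e=[39,-9,135] → .
    (3,3)@(7, 7): e=[9,91,65] → X
    (6,3)@(13, 7): e=[63,-23,125] → .
    (2,4)@(5, 9): e=[15,115,35] → X
    (6,4)@(13, 9): e=[87,-37,115] → .
    (1,5)@(3, 11): e=[21,139,5] → X
    (5,5)@(11, 11): e=[93,-13,85] → .
    (1,6)@(3, 13): e=[45,125,-5] → .
    (2,6)@(5, 13): e=[63,87,15] → X
  covered (21 px):
    . . . . . . .
    . . . . . . X
    . . . . X X .
    . . . X X X .
    . . X X X X .
    . X X X X . .
    . . X X X . .
    . . X X . . .
    . . . X . . .
    . . . X . . .
    . . . . . . .

Result: 31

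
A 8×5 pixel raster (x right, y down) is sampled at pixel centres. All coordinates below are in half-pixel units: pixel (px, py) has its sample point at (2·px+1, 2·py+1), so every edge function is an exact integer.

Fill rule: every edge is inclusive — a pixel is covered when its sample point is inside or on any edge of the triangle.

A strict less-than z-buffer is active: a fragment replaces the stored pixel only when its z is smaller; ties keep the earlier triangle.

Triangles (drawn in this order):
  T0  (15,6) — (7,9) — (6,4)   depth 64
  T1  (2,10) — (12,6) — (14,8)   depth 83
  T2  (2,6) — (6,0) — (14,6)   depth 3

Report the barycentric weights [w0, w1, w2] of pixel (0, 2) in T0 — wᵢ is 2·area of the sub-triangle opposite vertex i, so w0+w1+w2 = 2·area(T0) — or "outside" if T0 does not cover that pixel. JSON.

T0:
  2·area = 43
  edge (15, 6)→(7, 9): d=(-8,3) inclusive
  edge (7, 9)→(6, 4): d=(-1,-5) inclusive
  edge (6, 4)→(15, 6): d=(9,2) inclusive
    (3,2)@(7, 5): e=[32,4,7] → #
    (4,2)@(9, 5): e=[26,14,3] → #
    (5,2)@(11, 5): e=[20,24,-1] → ·
    (3,3)@(7, 7): e=[16,2,25] → #
    (5,3)@(11, 7): e=[4,22,17] → #
    (6,3)@(13, 7): e=[-2,32,13] → ·
    (3,4)@(7, 9): e=[0,0,43] → #  [on edge]
    (4,4)@(9, 9): e=[-6,10,39] → ·
    (5,4)@(11, 9): e=[-12,20,35] → ·
  covered (6 px):
    · · · · · · · ·
    · · · · · · · ·
    · · · # # · · ·
    · · · # # # · ·
    · · · # · · · ·
T1:
  2·area = 28
  edge (2, 10)→(12, 6): d=(10,-4) inclusive
  edge (12, 6)→(14, 8): d=(2,2) inclusive
  edge (14, 8)→(2, 10): d=(-12,2) inclusive
    (3,0)@(7, 1): e=[-70,0,98] → ·  [on edge]
    (4,1)@(9, 3): e=[-42,0,70] → ·  [on edge]
    (5,2)@(11, 5): e=[-14,0,42] → ·  [on edge]
    (5,3)@(11, 7): e=[6,4,18] → #
    (6,3)@(13, 7): e=[14,0,14] → #  [on edge]
    (7,3)@(15, 7): e=[22,-4,10] → ·
    (2,4)@(5, 9): e=[2,20,6] → #
    (3,4)@(7, 9): e=[10,16,2] → #
    (4,4)@(9, 9): e=[18,12,-2] → ·
    (5,4)@(11, 9): e=[26,8,-6] → ·
    (6,4)@(13, 9): e=[34,4,-10] → ·
    (7,4)@(15, 9): e=[42,0,-14] → ·  [on edge]
  covered (4 px):
    · · · · · · · ·
    · · · · · · · ·
    · · · · · · · ·
    · · · · · # # ·
    · · # # · · · ·
T2:
  2·area = 72
  edge (2, 6)→(6, 0): d=(4,-6) inclusive
  edge (6, 0)→(14, 6): d=(8,6) inclusive
  edge (14, 6)→(2, 6): d=(-12,0) inclusive
    (3,0)@(7, 1): e=[10,2,60] → #
    (4,0)@(9, 1): e=[22,-10,60] → ·
    (2,1)@(5, 3): e=[6,30,36] → #
    (4,1)@(9, 3): e=[30,6,36] → #
    (5,1)@(11, 3): e=[42,-6,36] → ·
    (1,2)@(3, 5): e=[2,58,12] → #
    (5,2)@(11, 5): e=[50,10,12] → #
    (6,2)@(13, 5): e=[62,-2,12] → ·
    (1,3)@(3, 7): e=[10,74,-12] → ·
    (2,3)@(5, 7): e=[22,62,-12] → ·
    (3,3)@(7, 7): e=[34,50,-12] → ·
    (4,3)@(9, 7): e=[46,38,-12] → ·
  covered (9 px):
    · · · # · · · ·
    · · # # # · · ·
    · # # # # # · ·
    · · · · · · · ·
    · · · · · · · ·

Final: "outside"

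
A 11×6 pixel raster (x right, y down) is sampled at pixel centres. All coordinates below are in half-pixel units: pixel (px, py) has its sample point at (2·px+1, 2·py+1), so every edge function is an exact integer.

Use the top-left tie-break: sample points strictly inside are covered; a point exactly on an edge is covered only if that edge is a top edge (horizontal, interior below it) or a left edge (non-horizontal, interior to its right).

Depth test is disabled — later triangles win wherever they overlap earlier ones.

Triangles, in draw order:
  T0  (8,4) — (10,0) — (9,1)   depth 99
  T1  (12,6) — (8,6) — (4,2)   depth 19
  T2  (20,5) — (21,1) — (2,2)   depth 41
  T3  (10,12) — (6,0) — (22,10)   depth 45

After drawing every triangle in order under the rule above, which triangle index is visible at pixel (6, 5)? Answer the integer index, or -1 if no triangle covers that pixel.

T0:
  2·area = 2  (B↔C swapped to make it positive)
  edge (8, 4)→(9, 1): d=(1,-3) top-left  bias=+0
  edge (9, 1)→(10, 0): d=(1,-1) top-left  bias=+0
  edge (10, 0)→(8, 4): d=(-2,4) right/bottom  bias=-1
    (4,0)@(9, 1): e=[0,0,2] → █  [on edge]
    (5,0)@(11, 1): e=[6,2,-6] → ·
    (3,1)@(7, 3): e=[-4,0,6] → ·  [on edge]
    (4,1)@(9, 3): e=[2,2,-2] → ·
    (2,2)@(5, 5): e=[-8,0,10] → ·  [on edge]
    (1,3)@(3, 7): e=[-12,0,14] → ·  [on edge]
    (3,3)@(7, 7): e=[0,4,-2] → ·  [on edge]
    (0,4)@(1, 9): e=[-16,0,18] → ·  [on edge]
  covered (1 px):
    · · · · █ · · · · · ·
    · · · · · · · · · · ·
    · · · · · · · · · · ·
    · · · · · · · · · · ·
    · · · · · · · · · · ·
    · · · · · · · · · · ·
T1:
  2·area = 16
  edge (12, 6)→(8, 6): d=(-4,0) right/bottom  bias=-1
  edge (8, 6)→(4, 2): d=(-4,-4) top-left  bias=+0
  edge (4, 2)→(12, 6): d=(8,4) right/bottom  bias=-1
    (1,0)@(3, 1): e=[20,0,-4] → ·  [on edge]
    (2,1)@(5, 3): e=[12,0,4] → █  [on edge]
    (3,1)@(7, 3): e=[12,8,-4] → ·
    (2,2)@(5, 5): e=[4,-8,20] → ·
    (3,2)@(7, 5): e=[4,0,12] → █  [on edge]
    (4,2)@(9, 5): e=[4,8,4] → █
    (5,2)@(11, 5): e=[4,16,-4] → ·
    (3,3)@(7, 7): e=[-4,-8,28] → ·
    (4,3)@(9, 7): e=[-4,0,20] → ·  [on edge]
    (5,4)@(11, 9): e=[-12,0,28] → ·  [on edge]
    (6,5)@(13, 11): e=[-20,0,36] → ·  [on edge]
  covered (3 px):
    · · · · · · · · · · ·
    · · █ · · · · · · · ·
    · · · █ █ · · · · · ·
    · · · · · · · · · · ·
    · · · · · · · · · · ·
    · · · · · · · · · · ·
T2:
  2·area = 75  (B↔C swapped to make it positive)
  edge (20, 5)→(2, 2): d=(-18,-3) top-left  bias=+0
  edge (2, 2)→(21, 1): d=(19,-1) top-left  bias=+0
  edge (21, 1)→(20, 5): d=(-1,4) right/bottom  bias=-1
    (10,0)@(21, 1): e=[75,0,0] → ·  [on edge]
    (4,1)@(9, 3): e=[3,26,46] → █
    (5,1)@(11, 3): e=[9,28,38] → █
    (6,1)@(13, 3): e=[15,30,30] → █
    (7,1)@(15, 3): e=[21,32,22] → █
    (8,1)@(17, 3): e=[27,34,14] → █
    (9,1)@(19, 3): e=[33,36,6] → █
    (10,1)@(21, 3): e=[39,38,-2] → ·
    (4,2)@(9, 5): e=[-33,64,44] → ·
    (5,2)@(11, 5): e=[-27,66,36] → ·
    (6,2)@(13, 5): e=[-21,68,28] → ·
    (7,2)@(15, 5): e=[-15,70,20] → ·
    (9,4)@(19, 9): e=[-75,150,0] → ·  [on edge]
  covered (6 px):
    · · · · · · · · · · ·
    · · · · █ █ █ █ █ █ ·
    · · · · · · · · · · ·
    · · · · · · · · · · ·
    · · · · · · · · · · ·
    · · · · · · · · · · ·
T3:
  2·area = 152
  edge (10, 12)→(6, 0): d=(-4,-12) top-left  bias=+0
  edge (6, 0)→(22, 10): d=(16,10) right/bottom  bias=-1
  edge (22, 10)→(10, 12): d=(-12,2) right/bottom  bias=-1
    (3,0)@(7, 1): e=[8,6,138] → █
    (4,0)@(9, 1): e=[32,-14,134] → ·
    (3,1)@(7, 3): e=[0,38,114] → █  [on edge]
    (4,1)@(9, 3): e=[24,18,110] → █
    (5,1)@(11, 3): e=[48,-2,106] → ·
    (3,2)@(7, 5): e=[-8,70,90] → ·
    (4,2)@(9, 5): e=[16,50,86] → █
    (5,2)@(11, 5): e=[40,30,82] → █
    (6,2)@(13, 5): e=[64,10,78] → █
    (7,2)@(15, 5): e=[88,-10,74] → ·
    (4,3)@(9, 7): e=[8,82,62] → █
    (7,3)@(15, 7): e=[80,22,50] → █
    (4,4)@(9, 9): e=[0,114,38] → █  [on edge]
  covered (20 px):
    · · · █ · · · · · · ·
    · · · █ █ · · · · · ·
    · · · · █ █ █ · · · ·
    · · · · █ █ █ █ █ · ·
    · · · · █ █ █ █ █ █ ·
    · · · · · █ █ █ · · ·

Z-buffer (winner per pixel, '.' = empty):
  . . . 3 0 . . . . . .
  . . 1 3 3 2 2 2 2 2 .
  . . . 1 3 3 3 . . . .
  . . . . 3 3 3 3 3 . .
  . . . . 3 3 3 3 3 3 .
  . . . . . 3 3 3 . . .

Answer: 3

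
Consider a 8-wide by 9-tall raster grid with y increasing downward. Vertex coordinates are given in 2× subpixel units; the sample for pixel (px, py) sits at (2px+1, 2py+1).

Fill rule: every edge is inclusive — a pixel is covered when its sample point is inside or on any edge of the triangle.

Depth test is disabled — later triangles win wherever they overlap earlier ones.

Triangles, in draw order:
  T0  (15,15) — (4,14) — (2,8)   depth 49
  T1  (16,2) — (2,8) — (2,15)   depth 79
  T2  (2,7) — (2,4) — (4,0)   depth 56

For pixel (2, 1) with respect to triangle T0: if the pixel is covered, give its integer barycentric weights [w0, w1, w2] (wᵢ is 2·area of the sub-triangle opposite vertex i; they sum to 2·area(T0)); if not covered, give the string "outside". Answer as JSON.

T0:
  2·area = 64
  edge (15, 15)→(4, 14): d=(-11,-1) inclusive
  edge (4, 14)→(2, 8): d=(-2,-6) inclusive
  edge (2, 8)→(15, 15): d=(13,7) inclusive
    (0,2)@(1, 5): e=[96,0,-32] → ·  [on edge]
    (1,4)@(3, 9): e=[54,4,6] → █
    (2,4)@(5, 9): e=[56,16,-8] → ·
    (1,5)@(3, 11): e=[32,0,32] → █  [on edge]
    (2,5)@(5, 11): e=[34,12,18] → █
    (3,5)@(7, 11): e=[36,24,4] → █
    (4,5)@(9, 11): e=[38,36,-10] → ·
    (1,6)@(3, 13): e=[10,-4,58] → ·
    (2,6)@(5, 13): e=[12,8,44] → █
    (4,6)@(9, 13): e=[16,32,16] → █
    (5,6)@(11, 13): e=[18,44,2] → █
    (6,6)@(13, 13): e=[20,56,-12] → ·
    (7,7)@(15, 15): e=[0,64,0] → █  [on edge]
    (2,8)@(5, 17): e=[-32,0,96] → ·  [on edge]
  covered (9 px):
    · · · · · · · ·
    · · · · · · · ·
    · · · · · · · ·
    · · · · · · · ·
    · █ · · · · · ·
    · █ █ █ · · · ·
    · · █ █ █ █ · ·
    · · · · · · · █
    · · · · · · · ·
T1:
  2·area = 98  (B↔C swapped to make it positive)
  edge (16, 2)→(2, 15): d=(-14,13) inclusive
  edge (2, 15)→(2, 8): d=(0,-7) inclusive
  edge (2, 8)→(16, 2): d=(14,-6) inclusive
    (4,2)@(9, 5): e=[49,49,0] → █  [on edge]
    (5,2)@(11, 5): e=[23,63,12] → █
    (6,2)@(13, 5): e=[-3,77,24] → ·
    (2,3)@(5, 7): e=[73,21,4] → █
    (3,3)@(7, 7): e=[47,35,16] → █
    (5,3)@(11, 7): e=[-5,63,40] → ·
    (1,4)@(3, 9): e=[71,7,20] → █
    (4,4)@(9, 9): e=[-7,49,56] → ·
    (1,5)@(3, 11): e=[43,7,48] → █
    (3,5)@(7, 11): e=[-9,35,72] → ·
    (1,6)@(3, 13): e=[15,7,76] → █
    (2,6)@(5, 13): e=[-11,21,88] → ·
  covered (11 px):
    · · · · · · · ·
    · · · · · · · ·
    · · · · █ █ · ·
    · · █ █ █ · · ·
    · █ █ █ · · · ·
    · █ █ · · · · ·
    · █ · · · · · ·
    · · · · · · · ·
    · · · · · · · ·
T2:
  2·area = 6
  edge (2, 7)→(2, 4): d=(0,-3) inclusive
  edge (2, 4)→(4, 0): d=(2,-4) inclusive
  edge (4, 0)→(2, 7): d=(-2,7) inclusive
    (1,1)@(3, 3): e=[3,2,1] → █
    (2,1)@(5, 3): e=[9,10,-13] → ·
    (1,2)@(3, 5): e=[3,6,-3] → ·
  covered (1 px):
    · · · · · · · ·
    · █ · · · · · ·
    · · · · · · · ·
    · · · · · · · ·
    · · · · · · · ·
    · · · · · · · ·
    · · · · · · · ·
    · · · · · · · ·
    · · · · · · · ·

Answer: "outside"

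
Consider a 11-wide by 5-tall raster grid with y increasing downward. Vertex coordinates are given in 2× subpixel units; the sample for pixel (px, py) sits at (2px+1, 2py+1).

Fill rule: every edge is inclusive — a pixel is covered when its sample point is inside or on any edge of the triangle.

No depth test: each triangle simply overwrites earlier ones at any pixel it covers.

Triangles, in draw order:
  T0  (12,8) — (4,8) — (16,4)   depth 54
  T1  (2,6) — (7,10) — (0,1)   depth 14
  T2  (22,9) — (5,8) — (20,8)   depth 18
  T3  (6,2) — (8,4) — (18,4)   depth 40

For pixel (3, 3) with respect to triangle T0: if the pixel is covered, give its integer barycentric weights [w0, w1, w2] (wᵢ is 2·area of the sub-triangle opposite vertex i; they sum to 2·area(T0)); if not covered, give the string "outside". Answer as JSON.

T0:
  2·area = 32
  edge (12, 8)→(4, 8): d=(-8,0) inclusive
  edge (4, 8)→(16, 4): d=(12,-4) inclusive
  edge (16, 4)→(12, 8): d=(-4,4) inclusive
    (9,0)@(19, 1): e=[56,-24,0] → .  [on edge]
    (8,1)@(17, 3): e=[40,-8,0] → .  [on edge]
    (9,1)@(19, 3): e=[40,0,-8] → .  [on edge]
    (6,2)@(13, 5): e=[24,0,8] → X  [on edge]
    (7,2)@(15, 5): e=[24,8,0] → X  [on edge]
    (8,2)@(17, 5): e=[24,16,-8] → .
    (3,3)@(7, 7): e=[8,0,24] → X  [on edge]
    (4,3)@(9, 7): e=[8,8,16] → X
    (5,3)@(11, 7): e=[8,16,8] → X
    (6,3)@(13, 7): e=[8,24,0] → X  [on edge]
    (7,3)@(15, 7): e=[8,32,-8] → .
    (0,4)@(1, 9): e=[-8,0,40] → .  [on edge]
    (5,4)@(11, 9): e=[-8,40,0] → .  [on edge]
  covered (6 px):
    . . . . . . . . . . .
    . . . . . . . . . . .
    . . . . . . X X . . .
    . . . X X X X . . . .
    . . . . . . . . . . .
T1:
  2·area = 17  (B↔C swapped to make it positive)
  edge (2, 6)→(0, 1): d=(-2,-5) inclusive
  edge (0, 1)→(7, 10): d=(7,9) inclusive
  edge (7, 10)→(2, 6): d=(-5,-4) inclusive
    (0,1)@(1, 3): e=[1,5,11] → X
    (1,1)@(3, 3): e=[11,-13,19] → .
    (0,2)@(1, 5): e=[-3,19,1] → .
    (1,2)@(3, 5): e=[7,1,9] → X
    (2,2)@(5, 5): e=[17,-17,17] → .
    (1,3)@(3, 7): e=[3,15,-1] → .
  covered (2 px):
    . . . . . . . . . . .
    X . . . . . . . . . .
    . X . . . . . . . . .
    . . . . . . . . . . .
    . . . . . . . . . . .
T2:
  2·area = 15
  edge (22, 9)→(5, 8): d=(-17,-1) inclusive
  edge (5, 8)→(20, 8): d=(15,0) inclusive
  edge (20, 8)→(22, 9): d=(2,1) inclusive
  covered (0 px):
    . . . . . . . . . . .
    . . . . . . . . . . .
    . . . . . . . . . . .
    . . . . . . . . . . .
    . . . . . . . . . . .
T3:
  2·area = 20  (B↔C swapped to make it positive)
  edge (6, 2)→(18, 4): d=(12,2) inclusive
  edge (18, 4)→(8, 4): d=(-10,0) inclusive
  edge (8, 4)→(6, 2): d=(-2,-2) inclusive
    (2,0)@(5, 1): e=[-10,30,0] → .  [on edge]
    (3,1)@(7, 3): e=[10,10,0] → X  [on edge]
    (4,1)@(9, 3): e=[6,10,4] → X
    (5,1)@(11, 3): e=[2,10,8] → X
    (6,1)@(13, 3): e=[-2,10,12] → .
    (3,2)@(7, 5): e=[34,-10,-4] → .
    (4,2)@(9, 5): e=[30,-10,0] → .  [on edge]
    (5,2)@(11, 5): e=[26,-10,4] → .
    (5,3)@(11, 7): e=[50,-30,0] → .  [on edge]
    (6,4)@(13, 9): e=[70,-50,0] → .  [on edge]
  covered (3 px):
    . . . . . . . . . . .
    . . . X X X . . . . .
    . . . . . . . . . . .
    . . . . . . . . . . .
    . . . . . . . . . . .

Answer: [0,24,8]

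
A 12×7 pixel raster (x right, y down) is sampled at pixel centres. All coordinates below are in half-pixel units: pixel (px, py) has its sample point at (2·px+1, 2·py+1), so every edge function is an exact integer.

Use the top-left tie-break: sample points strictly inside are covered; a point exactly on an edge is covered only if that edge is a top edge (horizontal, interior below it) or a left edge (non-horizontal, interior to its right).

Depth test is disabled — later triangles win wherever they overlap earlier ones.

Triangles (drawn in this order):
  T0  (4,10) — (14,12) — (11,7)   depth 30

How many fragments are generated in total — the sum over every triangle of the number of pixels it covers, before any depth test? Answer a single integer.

T0:
  2·area = 44  (B↔C swapped to make it positive)
  edge (4, 10)→(11, 7): d=(7,-3) top-left  bias=+0
  edge (11, 7)→(14, 12): d=(3,5) right/bottom  bias=-1
  edge (14, 12)→(4, 10): d=(-10,-2) top-left  bias=+0
    (5,3)@(11, 7): e=[0,0,44] → ·  [on edge]
    (3,4)@(7, 9): e=[2,26,16] → █
    (4,4)@(9, 9): e=[8,16,20] → █
    (5,4)@(11, 9): e=[14,6,24] → █
    (6,4)@(13, 9): e=[20,-4,28] → ·
    (3,5)@(7, 11): e=[16,32,-4] → ·
    (4,5)@(9, 11): e=[22,22,0] → █  [on edge]
    (6,5)@(13, 11): e=[34,2,8] → █
    (7,5)@(15, 11): e=[40,-8,12] → ·
    (4,6)@(9, 13): e=[36,28,-20] → ·
    (5,6)@(11, 13): e=[42,18,-16] → ·
    (6,6)@(13, 13): e=[48,8,-12] → ·
    (9,6)@(19, 13): e=[66,-22,0] → ·  [on edge]
  covered (6 px):
    · · · · · · · · · · · ·
    · · · · · · · · · · · ·
    · · · · · · · · · · · ·
    · · · · · · · · · · · ·
    · · · █ █ █ · · · · · ·
    · · · · █ █ █ · · · · ·
    · · · · · · · · · · · ·

Result: 6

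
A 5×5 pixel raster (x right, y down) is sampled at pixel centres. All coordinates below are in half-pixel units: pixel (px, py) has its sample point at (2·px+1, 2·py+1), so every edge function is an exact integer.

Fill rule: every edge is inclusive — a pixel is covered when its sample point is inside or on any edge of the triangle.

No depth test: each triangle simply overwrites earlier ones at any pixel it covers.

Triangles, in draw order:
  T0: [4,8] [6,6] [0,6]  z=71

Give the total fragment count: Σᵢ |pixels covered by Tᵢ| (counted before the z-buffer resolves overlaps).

T0:
  2·area = 12  (B↔C swapped to make it positive)
  edge (4, 8)→(0, 6): d=(-4,-2) inclusive
  edge (0, 6)→(6, 6): d=(6,0) inclusive
  edge (6, 6)→(4, 8): d=(-2,2) inclusive
    (4,1)@(9, 3): e=[30,-18,0] → ·  [on edge]
    (3,2)@(7, 5): e=[18,-6,0] → ·  [on edge]
    (1,3)@(3, 7): e=[2,6,4] → #
    (2,3)@(5, 7): e=[6,6,0] → #  [on edge]
    (3,3)@(7, 7): e=[10,6,-4] → ·
    (1,4)@(3, 9): e=[-6,18,0] → ·  [on edge]
    (2,4)@(5, 9): e=[-2,18,-4] → ·
  covered (2 px):
    · · · · ·
    · · · · ·
    · · · · ·
    · # # · ·
    · · · · ·

Final: 2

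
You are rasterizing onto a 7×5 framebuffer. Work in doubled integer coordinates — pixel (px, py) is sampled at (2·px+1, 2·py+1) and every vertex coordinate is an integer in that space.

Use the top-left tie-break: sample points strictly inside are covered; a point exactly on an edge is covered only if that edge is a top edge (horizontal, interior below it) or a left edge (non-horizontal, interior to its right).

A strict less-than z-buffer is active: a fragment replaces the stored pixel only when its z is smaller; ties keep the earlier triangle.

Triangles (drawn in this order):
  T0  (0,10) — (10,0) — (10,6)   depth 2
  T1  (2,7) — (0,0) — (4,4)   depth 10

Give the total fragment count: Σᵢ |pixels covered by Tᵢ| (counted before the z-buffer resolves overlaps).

T0:
  2·area = 60
  edge (0, 10)→(10, 0): d=(10,-10) top-left  bias=+0
  edge (10, 0)→(10, 6): d=(0,6) right/bottom  bias=-1
  edge (10, 6)→(0, 10): d=(-10,4) right/bottom  bias=-1
    (4,0)@(9, 1): e=[0,6,54] → #  [on edge]
    (5,0)@(11, 1): e=[20,-6,46] → ·
    (3,1)@(7, 3): e=[0,18,42] → #  [on edge]
    (5,1)@(11, 3): e=[40,-6,26] → ·
    (2,2)@(5, 5): e=[0,30,30] → #  [on edge]
    (5,2)@(11, 5): e=[60,-6,6] → ·
    (1,3)@(3, 7): e=[0,42,18] → #  [on edge]
    (4,3)@(9, 7): e=[60,6,-6] → ·
    (0,4)@(1, 9): e=[0,54,6] → #  [on edge]
    (1,4)@(3, 9): e=[20,42,-2] → ·
    (2,4)@(5, 9): e=[40,30,-10] → ·
    (3,4)@(7, 9): e=[60,18,-18] → ·
  covered (10 px):
    · · · · # · ·
    · · · # # · ·
    · · # # # · ·
    · # # # · · ·
    # · · · · · ·
T1:
  2·area = 20
  edge (2, 7)→(0, 0): d=(-2,-7) top-left  bias=+0
  edge (0, 0)→(4, 4): d=(4,4) right/bottom  bias=-1
  edge (4, 4)→(2, 7): d=(-2,3) right/bottom  bias=-1
    (0,0)@(1, 1): e=[5,0,15] → ·  [on edge]
    (0,1)@(1, 3): e=[1,8,11] → #
    (1,1)@(3, 3): e=[15,0,5] → ·  [on edge]
    (0,2)@(1, 5): e=[-3,16,7] → ·
    (1,2)@(3, 5): e=[11,8,1] → #
    (2,2)@(5, 5): e=[25,0,-5] → ·  [on edge]
    (1,3)@(3, 7): e=[7,16,-3] → ·
    (3,3)@(7, 7): e=[35,0,-15] → ·  [on edge]
    (4,4)@(9, 9): e=[45,0,-25] → ·  [on edge]
  covered (2 px):
    · · · · · · ·
    # · · · · · ·
    · # · · · · ·
    · · · · · · ·
    · · · · · · ·

Final: 12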